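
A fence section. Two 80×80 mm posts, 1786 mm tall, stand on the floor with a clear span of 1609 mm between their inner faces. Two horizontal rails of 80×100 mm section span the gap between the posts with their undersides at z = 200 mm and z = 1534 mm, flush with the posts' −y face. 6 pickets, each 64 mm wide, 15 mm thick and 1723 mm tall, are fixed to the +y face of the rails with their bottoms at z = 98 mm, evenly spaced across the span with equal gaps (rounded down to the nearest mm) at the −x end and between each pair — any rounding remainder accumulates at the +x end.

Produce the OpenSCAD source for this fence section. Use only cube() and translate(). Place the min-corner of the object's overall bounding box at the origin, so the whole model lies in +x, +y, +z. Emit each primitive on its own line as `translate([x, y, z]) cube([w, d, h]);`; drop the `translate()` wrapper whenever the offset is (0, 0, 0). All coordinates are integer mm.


cube([80, 80, 1786]);
translate([1689, 0, 0]) cube([80, 80, 1786]);
translate([80, 0, 200]) cube([1609, 80, 100]);
translate([80, 0, 1534]) cube([1609, 80, 100]);
translate([255, 80, 98]) cube([64, 15, 1723]);
translate([494, 80, 98]) cube([64, 15, 1723]);
translate([733, 80, 98]) cube([64, 15, 1723]);
translate([972, 80, 98]) cube([64, 15, 1723]);
translate([1211, 80, 98]) cube([64, 15, 1723]);
translate([1450, 80, 98]) cube([64, 15, 1723]);


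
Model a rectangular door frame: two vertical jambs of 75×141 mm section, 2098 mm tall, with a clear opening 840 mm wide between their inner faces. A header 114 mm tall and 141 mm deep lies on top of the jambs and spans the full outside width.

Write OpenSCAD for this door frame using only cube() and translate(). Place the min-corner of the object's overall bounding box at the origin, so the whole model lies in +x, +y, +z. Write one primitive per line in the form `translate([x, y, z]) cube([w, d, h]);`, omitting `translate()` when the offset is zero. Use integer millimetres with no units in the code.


cube([75, 141, 2098]);
translate([915, 0, 0]) cube([75, 141, 2098]);
translate([0, 0, 2098]) cube([990, 141, 114]);


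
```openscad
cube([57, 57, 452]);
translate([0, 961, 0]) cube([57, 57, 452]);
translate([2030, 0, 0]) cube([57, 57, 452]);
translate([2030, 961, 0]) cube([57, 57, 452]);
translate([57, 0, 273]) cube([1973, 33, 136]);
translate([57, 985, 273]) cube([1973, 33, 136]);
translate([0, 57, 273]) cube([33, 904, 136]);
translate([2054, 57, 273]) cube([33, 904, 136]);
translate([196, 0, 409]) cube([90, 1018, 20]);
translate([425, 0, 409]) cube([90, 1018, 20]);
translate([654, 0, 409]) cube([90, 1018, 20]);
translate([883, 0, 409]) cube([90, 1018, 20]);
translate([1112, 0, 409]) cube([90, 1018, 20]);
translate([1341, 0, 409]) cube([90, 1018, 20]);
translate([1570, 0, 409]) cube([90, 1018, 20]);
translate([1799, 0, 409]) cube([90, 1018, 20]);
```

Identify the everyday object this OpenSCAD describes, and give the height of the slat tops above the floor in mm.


A bed frame. The slat-top height is 429 mm.

Four posts, four rails, and a row of slats — a bed frame. Slats sit on the rails at z = 273 + 136 = 409; with slat thickness 20, the top is 429 mm.


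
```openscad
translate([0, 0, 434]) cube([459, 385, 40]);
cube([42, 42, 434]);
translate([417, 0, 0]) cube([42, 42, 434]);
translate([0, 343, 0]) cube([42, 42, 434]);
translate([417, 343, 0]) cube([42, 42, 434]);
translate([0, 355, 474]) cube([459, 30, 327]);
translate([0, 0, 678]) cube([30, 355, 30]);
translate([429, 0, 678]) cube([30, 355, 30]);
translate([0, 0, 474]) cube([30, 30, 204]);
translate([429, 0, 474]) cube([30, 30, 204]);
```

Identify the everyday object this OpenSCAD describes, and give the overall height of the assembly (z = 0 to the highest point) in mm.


A chair. The overall height is 801 mm.

A slab on four corner posts with a tall panel at the back — a chair. The seat slab sits at z = 434 with thickness 40, and the 327 mm backrest starts at the seat top, so the overall height is 434 + 40 + 327 = 801 mm.


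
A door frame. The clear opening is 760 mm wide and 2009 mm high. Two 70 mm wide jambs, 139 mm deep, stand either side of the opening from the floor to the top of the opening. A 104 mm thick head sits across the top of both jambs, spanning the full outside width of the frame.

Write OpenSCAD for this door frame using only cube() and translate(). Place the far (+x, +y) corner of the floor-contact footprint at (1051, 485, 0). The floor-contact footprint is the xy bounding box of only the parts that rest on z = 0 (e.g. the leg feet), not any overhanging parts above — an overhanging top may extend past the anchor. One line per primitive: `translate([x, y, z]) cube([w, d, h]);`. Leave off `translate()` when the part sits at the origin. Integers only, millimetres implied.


translate([151, 346, 0]) cube([70, 139, 2009]);
translate([981, 346, 0]) cube([70, 139, 2009]);
translate([151, 346, 2009]) cube([900, 139, 104]);


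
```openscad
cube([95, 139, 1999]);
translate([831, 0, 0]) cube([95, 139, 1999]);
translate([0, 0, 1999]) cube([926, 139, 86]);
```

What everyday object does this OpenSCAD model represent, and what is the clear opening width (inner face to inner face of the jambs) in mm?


A door frame. The clear opening width is 736 mm.

Two 1999 mm tall posts with a header on top — a door frame. The left jamb is 95 mm wide at x = 0; the right jamb starts at x = 831. The clear opening is 831 − 95 = 736 mm.


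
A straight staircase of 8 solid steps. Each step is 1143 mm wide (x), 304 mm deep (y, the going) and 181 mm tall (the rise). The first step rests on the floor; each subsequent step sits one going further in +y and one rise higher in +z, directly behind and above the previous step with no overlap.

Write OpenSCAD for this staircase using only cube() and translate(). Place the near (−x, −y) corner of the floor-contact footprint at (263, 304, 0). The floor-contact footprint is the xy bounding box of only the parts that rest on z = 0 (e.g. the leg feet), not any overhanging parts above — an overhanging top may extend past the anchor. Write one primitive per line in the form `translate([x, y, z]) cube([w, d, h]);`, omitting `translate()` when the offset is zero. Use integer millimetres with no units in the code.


translate([263, 304, 0]) cube([1143, 304, 181]);
translate([263, 608, 181]) cube([1143, 304, 181]);
translate([263, 912, 362]) cube([1143, 304, 181]);
translate([263, 1216, 543]) cube([1143, 304, 181]);
translate([263, 1520, 724]) cube([1143, 304, 181]);
translate([263, 1824, 905]) cube([1143, 304, 181]);
translate([263, 2128, 1086]) cube([1143, 304, 181]);
translate([263, 2432, 1267]) cube([1143, 304, 181]);


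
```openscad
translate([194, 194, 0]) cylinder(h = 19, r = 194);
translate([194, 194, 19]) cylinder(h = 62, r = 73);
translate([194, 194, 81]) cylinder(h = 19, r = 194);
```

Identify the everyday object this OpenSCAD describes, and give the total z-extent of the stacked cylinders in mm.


A spool. The overall height is 100 mm.

Three coaxial cylinders, large–small–large — a spool. Two 19 mm flanges and a 62 mm core give 19 + 62 + 19 = 100 mm.


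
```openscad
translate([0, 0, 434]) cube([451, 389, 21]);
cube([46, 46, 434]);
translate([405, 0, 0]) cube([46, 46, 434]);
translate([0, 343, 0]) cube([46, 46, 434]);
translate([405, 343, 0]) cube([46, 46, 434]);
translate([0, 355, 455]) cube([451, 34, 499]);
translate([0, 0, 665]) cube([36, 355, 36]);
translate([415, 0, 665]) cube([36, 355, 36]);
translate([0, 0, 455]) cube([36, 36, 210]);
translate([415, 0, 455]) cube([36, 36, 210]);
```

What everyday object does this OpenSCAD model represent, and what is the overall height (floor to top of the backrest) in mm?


A chair. The overall height is 954 mm.

A slab on four corner posts with a tall panel at the back — a chair. The seat slab sits at z = 434 with thickness 21, and the 499 mm backrest starts at the seat top, so the overall height is 434 + 21 + 499 = 954 mm.


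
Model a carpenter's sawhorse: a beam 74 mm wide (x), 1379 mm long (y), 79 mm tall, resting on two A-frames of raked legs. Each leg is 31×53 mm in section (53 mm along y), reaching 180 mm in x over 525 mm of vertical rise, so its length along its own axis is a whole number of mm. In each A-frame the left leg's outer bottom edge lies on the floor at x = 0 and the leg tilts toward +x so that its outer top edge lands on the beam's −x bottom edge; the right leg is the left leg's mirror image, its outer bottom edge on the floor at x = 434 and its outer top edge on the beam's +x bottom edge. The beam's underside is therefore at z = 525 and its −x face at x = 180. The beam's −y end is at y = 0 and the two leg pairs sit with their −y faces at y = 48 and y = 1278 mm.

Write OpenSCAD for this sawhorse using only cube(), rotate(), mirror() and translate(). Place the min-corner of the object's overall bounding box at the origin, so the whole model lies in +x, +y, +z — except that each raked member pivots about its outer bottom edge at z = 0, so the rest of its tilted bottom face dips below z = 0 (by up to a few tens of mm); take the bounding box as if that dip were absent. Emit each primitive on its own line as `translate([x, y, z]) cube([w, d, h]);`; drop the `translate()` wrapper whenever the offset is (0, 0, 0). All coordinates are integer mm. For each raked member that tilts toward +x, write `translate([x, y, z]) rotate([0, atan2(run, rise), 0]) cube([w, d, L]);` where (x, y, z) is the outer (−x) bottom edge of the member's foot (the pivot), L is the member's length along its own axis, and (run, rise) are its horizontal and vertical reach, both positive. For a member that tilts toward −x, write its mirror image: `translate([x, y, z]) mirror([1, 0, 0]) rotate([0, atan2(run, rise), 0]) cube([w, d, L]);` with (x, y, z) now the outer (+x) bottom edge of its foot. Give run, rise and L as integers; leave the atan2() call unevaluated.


translate([180, 0, 525]) cube([74, 1379, 79]);
translate([0, 48, 0]) rotate([0, atan2(180, 525), 0]) cube([31, 53, 555]);
translate([434, 48, 0]) mirror([1, 0, 0]) rotate([0, atan2(180, 525), 0]) cube([31, 53, 555]);
translate([0, 1278, 0]) rotate([0, atan2(180, 525), 0]) cube([31, 53, 555]);
translate([434, 1278, 0]) mirror([1, 0, 0]) rotate([0, atan2(180, 525), 0]) cube([31, 53, 555]);


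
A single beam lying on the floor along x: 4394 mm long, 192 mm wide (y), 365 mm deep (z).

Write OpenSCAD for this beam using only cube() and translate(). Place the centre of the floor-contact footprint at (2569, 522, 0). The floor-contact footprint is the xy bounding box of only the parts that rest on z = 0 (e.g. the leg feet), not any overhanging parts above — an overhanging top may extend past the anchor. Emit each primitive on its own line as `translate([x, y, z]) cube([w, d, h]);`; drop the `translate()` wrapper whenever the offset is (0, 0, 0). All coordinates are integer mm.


translate([372, 426, 0]) cube([4394, 192, 365]);


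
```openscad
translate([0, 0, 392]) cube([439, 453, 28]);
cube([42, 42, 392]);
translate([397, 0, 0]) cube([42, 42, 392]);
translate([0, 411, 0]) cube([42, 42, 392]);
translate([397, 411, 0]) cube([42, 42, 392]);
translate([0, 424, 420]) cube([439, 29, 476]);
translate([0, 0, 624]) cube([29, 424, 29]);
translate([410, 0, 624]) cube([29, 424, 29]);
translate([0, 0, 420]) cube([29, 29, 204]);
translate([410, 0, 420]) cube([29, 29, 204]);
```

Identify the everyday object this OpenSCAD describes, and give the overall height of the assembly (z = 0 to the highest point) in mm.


A chair. The overall height is 896 mm.

A slab on four corner posts with a tall panel at the back — a chair. The seat slab sits at z = 392 with thickness 28, and the 476 mm backrest starts at the seat top, so the overall height is 392 + 28 + 476 = 896 mm.


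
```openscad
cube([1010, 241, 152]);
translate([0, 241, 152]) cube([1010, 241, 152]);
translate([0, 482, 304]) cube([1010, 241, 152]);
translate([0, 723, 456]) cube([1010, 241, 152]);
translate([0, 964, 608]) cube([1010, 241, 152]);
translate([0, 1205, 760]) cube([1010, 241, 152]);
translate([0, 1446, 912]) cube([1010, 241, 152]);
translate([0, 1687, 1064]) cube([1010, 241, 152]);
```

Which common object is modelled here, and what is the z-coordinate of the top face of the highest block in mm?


A staircase. The total rise is 1216 mm.

8 identical blocks, each offset up and back from the previous — a staircase. Each step is 152 mm tall and there are 8 of them, so the total rise is 8 × 152 = 1216 mm.


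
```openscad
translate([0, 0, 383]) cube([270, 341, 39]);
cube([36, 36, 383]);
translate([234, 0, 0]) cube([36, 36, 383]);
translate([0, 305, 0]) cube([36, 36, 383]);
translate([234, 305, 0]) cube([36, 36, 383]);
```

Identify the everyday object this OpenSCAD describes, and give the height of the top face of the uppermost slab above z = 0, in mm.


A stool. The seat height is 422 mm.

A 270×341×39 slab at z = 383 on four corner posts — a stool. The seat top is 383 + 39 = 422 mm.


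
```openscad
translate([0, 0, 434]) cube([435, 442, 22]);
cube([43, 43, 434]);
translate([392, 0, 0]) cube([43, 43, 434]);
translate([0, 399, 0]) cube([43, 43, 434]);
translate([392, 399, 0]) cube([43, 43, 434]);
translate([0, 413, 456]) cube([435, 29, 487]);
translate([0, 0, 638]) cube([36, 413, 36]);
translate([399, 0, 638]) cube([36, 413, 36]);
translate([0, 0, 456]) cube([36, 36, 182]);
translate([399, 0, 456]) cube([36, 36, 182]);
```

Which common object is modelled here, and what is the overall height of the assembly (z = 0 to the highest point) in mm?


A chair. The overall height is 943 mm.

A slab on four corner posts with a tall panel at the back — a chair. The seat slab sits at z = 434 with thickness 22, and the 487 mm backrest starts at the seat top, so the overall height is 434 + 22 + 487 = 943 mm.


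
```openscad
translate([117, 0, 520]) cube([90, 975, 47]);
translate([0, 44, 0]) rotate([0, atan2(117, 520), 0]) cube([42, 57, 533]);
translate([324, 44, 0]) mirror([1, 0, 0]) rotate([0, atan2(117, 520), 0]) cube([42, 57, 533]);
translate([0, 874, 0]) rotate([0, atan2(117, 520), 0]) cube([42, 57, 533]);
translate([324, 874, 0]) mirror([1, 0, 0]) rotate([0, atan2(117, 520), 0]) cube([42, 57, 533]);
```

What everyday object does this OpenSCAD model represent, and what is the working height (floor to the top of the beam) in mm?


A sawhorse. The overall height is 567 mm.

A beam across two mirrored pairs of raked legs — a sawhorse. The beam's underside is at z = 520 (matching the legs' vertical rise in atan2(117, 520)) and the beam is 47 mm tall, so its top is at 520 + 47 = 567 mm. The raked legs top out at the beam's underside, so that is the highest point.


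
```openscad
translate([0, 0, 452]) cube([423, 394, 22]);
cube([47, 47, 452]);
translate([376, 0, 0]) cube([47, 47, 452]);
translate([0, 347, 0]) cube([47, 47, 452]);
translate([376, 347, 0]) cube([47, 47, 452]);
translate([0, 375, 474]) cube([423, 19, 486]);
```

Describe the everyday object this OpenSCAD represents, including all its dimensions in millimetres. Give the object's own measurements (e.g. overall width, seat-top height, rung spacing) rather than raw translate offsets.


A chair. The seat is a 423×394×22 mm slab with its top at z = 474 mm, on four 47×47 mm corner legs (flush with the seat edges, standing on z = 0). A flat backrest 19 mm thick, 486 mm tall, spans the full seat width and rises from the seat top along its +y edge, rear face flush with the rear of the seat.


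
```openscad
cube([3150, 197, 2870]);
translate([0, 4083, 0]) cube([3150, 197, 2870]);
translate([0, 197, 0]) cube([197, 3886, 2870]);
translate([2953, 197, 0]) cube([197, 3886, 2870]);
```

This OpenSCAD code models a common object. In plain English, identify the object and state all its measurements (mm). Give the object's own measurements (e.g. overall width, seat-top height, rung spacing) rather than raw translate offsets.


The wall frame of a small rectangular building: four walls, each 2870 mm tall and 197 mm thick, enclosing a footprint 3150 mm (x) by 4280 mm (y) outside-to-outside, with no floor or roof. The front and back walls (the −y and +y sides) span the full width; the two side walls fit between them.


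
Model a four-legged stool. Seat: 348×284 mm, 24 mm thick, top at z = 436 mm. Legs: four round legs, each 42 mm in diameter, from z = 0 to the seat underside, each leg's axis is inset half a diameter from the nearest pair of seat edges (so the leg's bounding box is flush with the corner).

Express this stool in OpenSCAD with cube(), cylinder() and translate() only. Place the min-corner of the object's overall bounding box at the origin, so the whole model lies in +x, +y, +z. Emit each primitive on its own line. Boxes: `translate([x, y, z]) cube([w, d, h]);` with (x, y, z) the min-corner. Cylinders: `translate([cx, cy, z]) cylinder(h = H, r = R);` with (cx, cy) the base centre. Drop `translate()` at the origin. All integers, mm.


translate([0, 0, 412]) cube([348, 284, 24]);
translate([21, 21, 0]) cylinder(h = 412, r = 21);
translate([327, 21, 0]) cylinder(h = 412, r = 21);
translate([21, 263, 0]) cylinder(h = 412, r = 21);
translate([327, 263, 0]) cylinder(h = 412, r = 21);


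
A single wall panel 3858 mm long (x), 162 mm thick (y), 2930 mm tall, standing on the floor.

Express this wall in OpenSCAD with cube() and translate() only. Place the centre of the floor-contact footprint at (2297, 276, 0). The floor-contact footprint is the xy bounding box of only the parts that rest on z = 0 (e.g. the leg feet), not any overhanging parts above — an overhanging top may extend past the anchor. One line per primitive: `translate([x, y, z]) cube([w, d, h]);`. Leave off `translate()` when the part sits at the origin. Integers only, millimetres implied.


translate([368, 195, 0]) cube([3858, 162, 2930]);


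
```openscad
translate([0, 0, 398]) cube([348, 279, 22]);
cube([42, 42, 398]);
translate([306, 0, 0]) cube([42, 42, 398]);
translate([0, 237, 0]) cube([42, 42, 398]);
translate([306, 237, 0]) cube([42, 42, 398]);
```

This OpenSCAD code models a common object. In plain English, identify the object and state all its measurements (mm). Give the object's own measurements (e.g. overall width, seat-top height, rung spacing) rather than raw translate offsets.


A simple wooden stool: a rectangular seat 348 mm (x) by 279 mm (y), 22 mm thick, top face at z = 420 mm, on four square legs, each 42×42 mm in cross-section. The legs rest on z = 0, each flush with a corner of the seat.


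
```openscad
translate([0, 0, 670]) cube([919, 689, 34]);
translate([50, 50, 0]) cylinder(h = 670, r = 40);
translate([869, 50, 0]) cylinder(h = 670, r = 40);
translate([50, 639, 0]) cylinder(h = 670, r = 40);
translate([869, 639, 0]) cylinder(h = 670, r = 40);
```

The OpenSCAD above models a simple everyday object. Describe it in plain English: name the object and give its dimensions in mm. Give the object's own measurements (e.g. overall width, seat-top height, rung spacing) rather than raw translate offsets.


A rectangular dining table. The top is 919×689×34 mm with its upper surface at z = 704 mm. It stands on four round legs of 80 mm diameter, each leg's bounding box inset 10 mm from the nearest pair of top edges, running from the floor to the underside of the top.


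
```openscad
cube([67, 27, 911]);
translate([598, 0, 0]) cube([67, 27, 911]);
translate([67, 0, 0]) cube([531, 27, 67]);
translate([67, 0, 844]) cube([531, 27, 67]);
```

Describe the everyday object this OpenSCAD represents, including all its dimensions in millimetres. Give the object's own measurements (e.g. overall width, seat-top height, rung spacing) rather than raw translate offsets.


A rectangular picture frame lying in the x–z plane (depth along y). The opening is 531 mm wide (x) by 777 mm tall (z), surrounded by a border 67 mm wide on all four sides. The frame is 27 mm deep and is made of two full-height vertical stiles with two horizontal rails fitted between them.


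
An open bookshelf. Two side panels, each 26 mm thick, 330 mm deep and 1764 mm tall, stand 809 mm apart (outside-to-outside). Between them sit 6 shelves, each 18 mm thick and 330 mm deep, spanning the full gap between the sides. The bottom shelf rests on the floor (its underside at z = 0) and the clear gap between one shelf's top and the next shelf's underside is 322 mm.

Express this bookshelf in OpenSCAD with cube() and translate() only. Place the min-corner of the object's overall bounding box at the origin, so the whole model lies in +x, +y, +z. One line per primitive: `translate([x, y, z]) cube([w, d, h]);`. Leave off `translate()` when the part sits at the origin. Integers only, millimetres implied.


cube([26, 330, 1764]);
translate([783, 0, 0]) cube([26, 330, 1764]);
translate([26, 0, 0]) cube([757, 330, 18]);
translate([26, 0, 340]) cube([757, 330, 18]);
translate([26, 0, 680]) cube([757, 330, 18]);
translate([26, 0, 1020]) cube([757, 330, 18]);
translate([26, 0, 1360]) cube([757, 330, 18]);
translate([26, 0, 1700]) cube([757, 330, 18]);


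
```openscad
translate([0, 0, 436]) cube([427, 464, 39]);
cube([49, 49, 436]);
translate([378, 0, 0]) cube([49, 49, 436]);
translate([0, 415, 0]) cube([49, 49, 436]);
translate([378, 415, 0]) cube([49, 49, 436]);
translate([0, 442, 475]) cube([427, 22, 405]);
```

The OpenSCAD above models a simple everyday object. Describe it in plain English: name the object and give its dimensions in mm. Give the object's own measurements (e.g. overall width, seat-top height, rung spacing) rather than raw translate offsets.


A chair. The seat is a 427×464×39 mm slab with its top at z = 475 mm, on four 49×49 mm corner legs (flush with the seat edges, standing on z = 0). A flat backrest 22 mm thick, 405 mm tall, spans the full seat width and rises from the seat top along its +y edge, rear face flush with the rear of the seat.


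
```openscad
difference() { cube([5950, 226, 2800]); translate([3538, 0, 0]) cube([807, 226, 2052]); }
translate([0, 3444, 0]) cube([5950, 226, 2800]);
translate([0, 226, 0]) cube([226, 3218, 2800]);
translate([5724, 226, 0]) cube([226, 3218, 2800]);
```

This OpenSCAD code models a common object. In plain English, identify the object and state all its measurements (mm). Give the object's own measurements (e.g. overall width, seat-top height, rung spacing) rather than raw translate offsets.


A single room: four walls, each 2800 mm tall and 226 mm thick, enclosing an outside footprint 5950×3670 mm (x × y), no floor or roof. The front and back walls (−y and +y sides) run the full x-width; the side walls fit between their inner faces. A door opening 807 mm wide and 2052 mm tall is cut through the front wall from the floor up, its −x edge 3538 mm from the wall's −x end.


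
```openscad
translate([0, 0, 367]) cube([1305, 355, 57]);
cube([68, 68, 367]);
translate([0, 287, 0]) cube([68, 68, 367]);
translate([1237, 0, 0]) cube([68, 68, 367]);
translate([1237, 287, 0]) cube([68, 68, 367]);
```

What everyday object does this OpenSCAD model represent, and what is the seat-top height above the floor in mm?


A bench. The seat-top height is 424 mm.

A long slab on four corner posts — a bench. The slab sits at z = 367 with thickness 57, so the top is 367 + 57 = 424 mm.


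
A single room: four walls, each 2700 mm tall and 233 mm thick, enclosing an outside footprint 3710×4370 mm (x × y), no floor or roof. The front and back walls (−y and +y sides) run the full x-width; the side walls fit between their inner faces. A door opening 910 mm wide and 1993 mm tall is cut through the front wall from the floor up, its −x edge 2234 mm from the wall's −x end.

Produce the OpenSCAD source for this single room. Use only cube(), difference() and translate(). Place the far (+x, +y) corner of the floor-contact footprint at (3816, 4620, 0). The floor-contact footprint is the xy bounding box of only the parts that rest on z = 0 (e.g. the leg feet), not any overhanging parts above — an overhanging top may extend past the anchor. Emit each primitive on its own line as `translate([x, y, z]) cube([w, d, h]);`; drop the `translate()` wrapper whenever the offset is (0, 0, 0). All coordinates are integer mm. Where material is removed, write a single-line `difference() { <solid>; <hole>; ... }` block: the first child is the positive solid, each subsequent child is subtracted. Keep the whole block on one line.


difference() { translate([106, 250, 0]) cube([3710, 233, 2700]); translate([2340, 250, 0]) cube([910, 233, 1993]); }
translate([106, 4387, 0]) cube([3710, 233, 2700]);
translate([106, 483, 0]) cube([233, 3904, 2700]);
translate([3583, 483, 0]) cube([233, 3904, 2700]);


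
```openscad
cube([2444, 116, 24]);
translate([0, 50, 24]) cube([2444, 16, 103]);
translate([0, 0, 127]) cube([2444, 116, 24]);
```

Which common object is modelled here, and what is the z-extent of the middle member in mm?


An I-beam. The web height is 103 mm.

Two wide flanges with a thin centred web — an I-beam. Overall 151 mm minus two 24 mm flanges gives a web of 151 − 2·24 = 103 mm.


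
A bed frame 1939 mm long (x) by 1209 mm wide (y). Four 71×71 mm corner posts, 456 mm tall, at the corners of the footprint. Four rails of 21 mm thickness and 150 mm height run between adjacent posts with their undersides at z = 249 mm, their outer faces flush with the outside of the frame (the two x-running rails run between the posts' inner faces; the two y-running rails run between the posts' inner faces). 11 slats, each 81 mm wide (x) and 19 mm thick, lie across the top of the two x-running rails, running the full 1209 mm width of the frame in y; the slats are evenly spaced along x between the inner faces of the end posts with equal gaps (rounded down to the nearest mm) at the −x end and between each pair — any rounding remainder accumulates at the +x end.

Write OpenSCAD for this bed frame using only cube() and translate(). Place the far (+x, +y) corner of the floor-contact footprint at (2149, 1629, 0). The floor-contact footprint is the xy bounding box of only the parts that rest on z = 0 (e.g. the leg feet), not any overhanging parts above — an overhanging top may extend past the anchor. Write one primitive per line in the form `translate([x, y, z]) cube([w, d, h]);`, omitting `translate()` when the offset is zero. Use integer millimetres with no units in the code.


translate([210, 420, 0]) cube([71, 71, 456]);
translate([210, 1558, 0]) cube([71, 71, 456]);
translate([2078, 420, 0]) cube([71, 71, 456]);
translate([2078, 1558, 0]) cube([71, 71, 456]);
translate([281, 420, 249]) cube([1797, 21, 150]);
translate([281, 1608, 249]) cube([1797, 21, 150]);
translate([210, 491, 249]) cube([21, 1067, 150]);
translate([2128, 491, 249]) cube([21, 1067, 150]);
translate([356, 420, 399]) cube([81, 1209, 19]);
translate([512, 420, 399]) cube([81, 1209, 19]);
translate([668, 420, 399]) cube([81, 1209, 19]);
translate([824, 420, 399]) cube([81, 1209, 19]);
translate([980, 420, 399]) cube([81, 1209, 19]);
translate([1136, 420, 399]) cube([81, 1209, 19]);
translate([1292, 420, 399]) cube([81, 1209, 19]);
translate([1448, 420, 399]) cube([81, 1209, 19]);
translate([1604, 420, 399]) cube([81, 1209, 19]);
translate([1760, 420, 399]) cube([81, 1209, 19]);
translate([1916, 420, 399]) cube([81, 1209, 19]);


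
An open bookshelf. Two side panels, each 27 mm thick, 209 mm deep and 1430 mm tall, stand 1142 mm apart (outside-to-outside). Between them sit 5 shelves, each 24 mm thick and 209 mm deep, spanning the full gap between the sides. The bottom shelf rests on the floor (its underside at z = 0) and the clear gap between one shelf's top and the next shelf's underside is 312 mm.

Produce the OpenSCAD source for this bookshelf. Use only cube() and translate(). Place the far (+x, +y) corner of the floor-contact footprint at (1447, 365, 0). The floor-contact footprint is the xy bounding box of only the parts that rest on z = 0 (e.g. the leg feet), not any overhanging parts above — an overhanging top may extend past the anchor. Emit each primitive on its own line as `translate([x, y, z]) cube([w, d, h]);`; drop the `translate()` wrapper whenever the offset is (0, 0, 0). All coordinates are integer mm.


translate([305, 156, 0]) cube([27, 209, 1430]);
translate([1420, 156, 0]) cube([27, 209, 1430]);
translate([332, 156, 0]) cube([1088, 209, 24]);
translate([332, 156, 336]) cube([1088, 209, 24]);
translate([332, 156, 672]) cube([1088, 209, 24]);
translate([332, 156, 1008]) cube([1088, 209, 24]);
translate([332, 156, 1344]) cube([1088, 209, 24]);


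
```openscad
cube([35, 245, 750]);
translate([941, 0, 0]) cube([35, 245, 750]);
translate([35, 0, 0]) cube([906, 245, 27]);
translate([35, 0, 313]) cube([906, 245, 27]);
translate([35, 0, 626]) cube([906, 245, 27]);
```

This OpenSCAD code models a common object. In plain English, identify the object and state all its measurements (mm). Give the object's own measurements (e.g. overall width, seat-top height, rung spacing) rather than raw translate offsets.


An open bookshelf. Two side panels, each 35 mm thick, 245 mm deep and 750 mm tall, stand 976 mm apart (outside-to-outside). Between them sit 3 shelves, each 27 mm thick and 245 mm deep, spanning the full gap between the sides. The bottom shelf rests on the floor (its underside at z = 0) and the clear gap between one shelf's top and the next shelf's underside is 286 mm.


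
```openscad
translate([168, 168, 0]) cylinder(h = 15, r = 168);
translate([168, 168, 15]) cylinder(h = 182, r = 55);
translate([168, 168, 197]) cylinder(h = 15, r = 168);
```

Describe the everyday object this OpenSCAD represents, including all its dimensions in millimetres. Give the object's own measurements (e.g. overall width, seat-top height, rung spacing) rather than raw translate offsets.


A spool: two coaxial disc flanges of radius 168 mm and thickness 15 mm, joined by a core cylinder of radius 55 mm and height 182 mm. The lower flange rests on z = 0 and the three cylinders share a vertical axis.


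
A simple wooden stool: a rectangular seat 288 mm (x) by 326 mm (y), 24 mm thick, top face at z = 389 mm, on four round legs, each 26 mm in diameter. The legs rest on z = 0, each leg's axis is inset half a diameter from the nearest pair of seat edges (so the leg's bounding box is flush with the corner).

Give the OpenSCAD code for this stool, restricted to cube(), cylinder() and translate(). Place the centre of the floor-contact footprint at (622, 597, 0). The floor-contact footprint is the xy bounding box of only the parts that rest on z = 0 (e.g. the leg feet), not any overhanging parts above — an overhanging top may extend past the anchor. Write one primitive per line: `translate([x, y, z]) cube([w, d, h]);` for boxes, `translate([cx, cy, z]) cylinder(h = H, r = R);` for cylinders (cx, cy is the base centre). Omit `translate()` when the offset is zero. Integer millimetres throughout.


// leg_h = 389 - 24 = 365
translate([478, 434, 365]) cube([288, 326, 24]);
translate([491, 447, 0]) cylinder(h = 365, r = 13);
translate([753, 447, 0]) cylinder(h = 365, r = 13);
translate([491, 747, 0]) cylinder(h = 365, r = 13);
translate([753, 747, 0]) cylinder(h = 365, r = 13);


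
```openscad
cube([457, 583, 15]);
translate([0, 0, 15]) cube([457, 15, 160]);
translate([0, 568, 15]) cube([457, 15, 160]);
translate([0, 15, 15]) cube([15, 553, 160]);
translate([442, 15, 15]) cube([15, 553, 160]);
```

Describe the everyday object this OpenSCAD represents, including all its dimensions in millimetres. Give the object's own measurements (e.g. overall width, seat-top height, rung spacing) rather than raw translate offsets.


An open-topped rectangular box: outside dimensions 457×583×175 mm, with a uniform wall and base thickness of 15 mm. The base is a full 457×583 slab on the floor; four walls sit on top of the base. The front and back walls (the −y and +y sides) span the full width; the two side walls fit between them.


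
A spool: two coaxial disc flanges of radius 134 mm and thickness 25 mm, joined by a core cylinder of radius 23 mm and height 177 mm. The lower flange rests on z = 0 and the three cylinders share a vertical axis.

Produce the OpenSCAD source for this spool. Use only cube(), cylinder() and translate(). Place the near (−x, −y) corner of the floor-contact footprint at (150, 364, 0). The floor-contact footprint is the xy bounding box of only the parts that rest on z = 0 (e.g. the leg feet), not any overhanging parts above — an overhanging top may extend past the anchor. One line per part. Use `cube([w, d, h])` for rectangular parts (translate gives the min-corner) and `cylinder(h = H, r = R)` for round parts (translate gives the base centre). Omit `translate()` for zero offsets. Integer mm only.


translate([284, 498, 0]) cylinder(h = 25, r = 134);
translate([284, 498, 25]) cylinder(h = 177, r = 23);
translate([284, 498, 202]) cylinder(h = 25, r = 134);


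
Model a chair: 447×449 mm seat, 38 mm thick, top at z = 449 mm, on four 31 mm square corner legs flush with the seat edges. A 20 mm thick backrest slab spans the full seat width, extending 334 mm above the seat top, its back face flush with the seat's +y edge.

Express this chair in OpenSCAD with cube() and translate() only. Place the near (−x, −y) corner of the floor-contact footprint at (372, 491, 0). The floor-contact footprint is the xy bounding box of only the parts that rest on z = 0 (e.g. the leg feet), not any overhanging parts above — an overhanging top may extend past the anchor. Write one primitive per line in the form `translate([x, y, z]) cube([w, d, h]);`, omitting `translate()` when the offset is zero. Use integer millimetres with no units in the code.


translate([372, 491, 411]) cube([447, 449, 38]);
translate([372, 491, 0]) cube([31, 31, 411]);
translate([788, 491, 0]) cube([31, 31, 411]);
translate([372, 909, 0]) cube([31, 31, 411]);
translate([788, 909, 0]) cube([31, 31, 411]);
translate([372, 920, 449]) cube([447, 20, 334]);


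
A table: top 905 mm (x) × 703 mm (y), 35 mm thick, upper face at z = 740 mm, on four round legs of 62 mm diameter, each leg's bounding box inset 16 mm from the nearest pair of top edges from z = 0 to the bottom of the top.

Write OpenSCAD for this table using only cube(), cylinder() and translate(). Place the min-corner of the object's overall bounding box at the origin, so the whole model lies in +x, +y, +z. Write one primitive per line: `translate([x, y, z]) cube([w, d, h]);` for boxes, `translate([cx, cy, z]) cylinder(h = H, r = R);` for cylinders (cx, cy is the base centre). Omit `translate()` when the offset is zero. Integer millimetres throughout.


translate([0, 0, 705]) cube([905, 703, 35]);
translate([47, 47, 0]) cylinder(h = 705, r = 31);
translate([858, 47, 0]) cylinder(h = 705, r = 31);
translate([47, 656, 0]) cylinder(h = 705, r = 31);
translate([858, 656, 0]) cylinder(h = 705, r = 31);


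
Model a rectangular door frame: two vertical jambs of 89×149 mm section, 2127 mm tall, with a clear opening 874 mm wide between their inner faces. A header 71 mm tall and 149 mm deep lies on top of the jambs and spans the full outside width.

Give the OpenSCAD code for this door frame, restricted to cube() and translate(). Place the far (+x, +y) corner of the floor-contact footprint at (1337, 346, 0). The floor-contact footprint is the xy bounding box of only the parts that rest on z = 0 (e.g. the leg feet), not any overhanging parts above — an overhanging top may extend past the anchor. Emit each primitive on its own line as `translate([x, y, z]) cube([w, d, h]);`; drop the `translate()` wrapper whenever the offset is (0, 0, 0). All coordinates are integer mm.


translate([285, 197, 0]) cube([89, 149, 2127]);
translate([1248, 197, 0]) cube([89, 149, 2127]);
translate([285, 197, 2127]) cube([1052, 149, 71]);


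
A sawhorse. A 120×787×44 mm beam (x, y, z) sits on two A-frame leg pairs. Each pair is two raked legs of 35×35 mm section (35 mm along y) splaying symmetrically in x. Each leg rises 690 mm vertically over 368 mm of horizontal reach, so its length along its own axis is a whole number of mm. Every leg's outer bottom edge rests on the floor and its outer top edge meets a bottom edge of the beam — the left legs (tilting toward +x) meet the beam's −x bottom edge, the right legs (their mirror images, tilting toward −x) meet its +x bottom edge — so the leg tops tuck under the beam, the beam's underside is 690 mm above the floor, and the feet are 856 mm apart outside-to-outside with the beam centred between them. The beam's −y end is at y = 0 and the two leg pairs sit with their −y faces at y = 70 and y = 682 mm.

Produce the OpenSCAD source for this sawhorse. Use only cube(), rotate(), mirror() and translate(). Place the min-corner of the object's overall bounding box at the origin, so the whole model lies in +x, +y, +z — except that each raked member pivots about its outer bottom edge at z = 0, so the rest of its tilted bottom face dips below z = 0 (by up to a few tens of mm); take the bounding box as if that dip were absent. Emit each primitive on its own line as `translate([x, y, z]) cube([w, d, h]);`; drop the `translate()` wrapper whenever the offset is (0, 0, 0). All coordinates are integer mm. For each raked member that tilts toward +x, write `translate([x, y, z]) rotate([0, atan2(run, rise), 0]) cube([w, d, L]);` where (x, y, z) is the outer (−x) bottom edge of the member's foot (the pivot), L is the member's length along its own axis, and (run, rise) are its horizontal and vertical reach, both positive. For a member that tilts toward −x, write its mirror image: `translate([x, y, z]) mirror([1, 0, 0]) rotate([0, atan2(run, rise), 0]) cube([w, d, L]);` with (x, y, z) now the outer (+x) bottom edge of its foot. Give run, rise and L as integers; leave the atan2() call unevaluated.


translate([368, 0, 690]) cube([120, 787, 44]);
translate([0, 70, 0]) rotate([0, atan2(368, 690), 0]) cube([35, 35, 782]);
translate([856, 70, 0]) mirror([1, 0, 0]) rotate([0, atan2(368, 690), 0]) cube([35, 35, 782]);
translate([0, 682, 0]) rotate([0, atan2(368, 690), 0]) cube([35, 35, 782]);
translate([856, 682, 0]) mirror([1, 0, 0]) rotate([0, atan2(368, 690), 0]) cube([35, 35, 782]);


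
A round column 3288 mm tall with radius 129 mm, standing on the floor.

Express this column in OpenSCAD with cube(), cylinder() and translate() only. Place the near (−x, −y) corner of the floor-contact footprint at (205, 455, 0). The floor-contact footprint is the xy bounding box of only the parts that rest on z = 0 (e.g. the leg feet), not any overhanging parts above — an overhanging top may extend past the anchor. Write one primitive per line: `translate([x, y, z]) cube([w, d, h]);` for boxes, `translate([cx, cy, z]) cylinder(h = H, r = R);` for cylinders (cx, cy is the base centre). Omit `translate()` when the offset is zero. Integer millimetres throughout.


translate([334, 584, 0]) cylinder(h = 3288, r = 129);


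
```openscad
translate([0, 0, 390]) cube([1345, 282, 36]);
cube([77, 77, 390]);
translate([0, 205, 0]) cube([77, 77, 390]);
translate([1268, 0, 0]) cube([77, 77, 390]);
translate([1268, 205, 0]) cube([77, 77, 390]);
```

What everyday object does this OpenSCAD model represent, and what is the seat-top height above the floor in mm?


A bench. The seat-top height is 426 mm.

A long slab on four corner posts — a bench. The slab sits at z = 390 with thickness 36, so the top is 390 + 36 = 426 mm.


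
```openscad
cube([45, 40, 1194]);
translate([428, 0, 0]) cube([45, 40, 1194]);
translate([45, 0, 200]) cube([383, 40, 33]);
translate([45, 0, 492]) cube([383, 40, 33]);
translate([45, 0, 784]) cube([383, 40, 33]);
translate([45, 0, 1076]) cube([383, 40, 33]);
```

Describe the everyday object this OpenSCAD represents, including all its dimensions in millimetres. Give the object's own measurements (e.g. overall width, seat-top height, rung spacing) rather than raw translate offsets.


A straight ladder. Two 45×40 mm vertical rails, 1194 mm tall, stand 473 mm apart (outside-to-outside) with their front faces coplanar on the −y side. 4 rungs, each 40 mm deep and 33 mm tall, span between the inner faces of the rails, front faces flush with the rails. The lowest rung's underside is at z = 200 mm and rungs are spaced 292 mm apart (underside to underside).
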